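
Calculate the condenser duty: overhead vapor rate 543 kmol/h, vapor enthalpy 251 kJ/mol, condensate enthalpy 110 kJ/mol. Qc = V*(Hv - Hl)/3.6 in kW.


Qc = 543 * (251 - 110) / 3.6 = 543 * 141 / 3.6 = 21270

21270 kW


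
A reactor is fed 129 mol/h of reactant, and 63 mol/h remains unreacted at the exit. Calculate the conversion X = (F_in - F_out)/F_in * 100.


X = (F_in - F_out) / F_in * 100
Moles reacted = 129 - 63 = 66
X = 66 / 129 * 100
= 0.5116 * 100
= 51.16 %

51.16 %


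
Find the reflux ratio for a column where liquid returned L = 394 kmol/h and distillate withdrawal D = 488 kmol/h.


Reflux ratio definition: R = L / D (liquid returned / distillate withdrawn)
L = 394 kmol/h, D = 488 kmol/h
R = 394 / 488 = 0.8074

0.8074


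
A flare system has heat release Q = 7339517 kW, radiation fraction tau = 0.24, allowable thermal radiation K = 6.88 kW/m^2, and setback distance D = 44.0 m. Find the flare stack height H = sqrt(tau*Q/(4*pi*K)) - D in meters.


tau*Q/(4*pi*K) = 0.24 * 7339517 / (4 * pi * 6.88) = 20374.2
sqrt(20374.2) = 142.738
H = 142.738 - 44.0 = 98.74

98.74 m


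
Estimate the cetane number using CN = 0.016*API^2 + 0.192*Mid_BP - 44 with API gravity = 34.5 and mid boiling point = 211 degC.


CN = 0.016 * 34.5^2 + 0.192 * 211 - 44
CN = 19.044 + 40.512 - 44 = 15.556

15.556


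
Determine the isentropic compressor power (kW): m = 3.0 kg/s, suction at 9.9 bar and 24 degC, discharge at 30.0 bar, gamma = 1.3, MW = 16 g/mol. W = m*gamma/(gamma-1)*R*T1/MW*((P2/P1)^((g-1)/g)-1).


Isentropic work: W = m*(gamma/(gamma-1))*(R*T1/MW)*((P2/P1)^((gamma-1)/gamma) - 1)
T1 = 24 + 273.15 = 297.15 K
Pressure ratio = 30.0 / 9.9 = 3.0303
Exponent = (1.3 - 1)/1.3 = 0.230769
(P2/P1)^exp - 1 = 3.0303^0.230769 - 1 = 0.291552
W = 3.0 * 1.3 / 0.3 * 8.314 * 297.15 / 16 * 0.291552 = 585.2

585.2 kW


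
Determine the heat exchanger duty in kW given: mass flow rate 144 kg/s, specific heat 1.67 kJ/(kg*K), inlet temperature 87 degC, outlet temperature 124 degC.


Q = m_dot * cp * delta_T
delta_T = 124 - 87 = 37 K
Q = 144 * 1.67 * 37
= 240.48 * 37
= 8897.76 kW

8897.76 kW


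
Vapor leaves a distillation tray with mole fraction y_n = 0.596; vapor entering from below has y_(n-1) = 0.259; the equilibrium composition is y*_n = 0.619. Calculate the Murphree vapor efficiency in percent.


Murphree vapor efficiency: EMV = (y_n - y_(n-1)) / (y*_n - y_(n-1)) * 100
EMV = (0.596 - 0.259) / (0.619 - 0.259) * 100 = 0.337 / 0.36 * 100 = 93.61

93.61 %


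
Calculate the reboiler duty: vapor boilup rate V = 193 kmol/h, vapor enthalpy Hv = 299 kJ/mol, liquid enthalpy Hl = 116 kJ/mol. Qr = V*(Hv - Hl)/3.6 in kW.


Qr = 193 * (299 - 116) / 3.6 = 193 * 183 / 3.6 = 9811

9811 kW


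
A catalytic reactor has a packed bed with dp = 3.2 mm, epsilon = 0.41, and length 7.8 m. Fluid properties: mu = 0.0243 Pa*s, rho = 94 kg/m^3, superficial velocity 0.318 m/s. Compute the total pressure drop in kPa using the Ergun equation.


dp = 3.2 mm = 0.0032 m
Viscous term = 150*0.0243*0.318*(1-0.41)^2 / (0.0032^2*0.41^3) = 571712
Inertial term = 1.75*94*0.318^2*(1-0.41) / (0.0032*0.41^3) = 44501.1
dP/L = 571712 + 44501.1 = 616213 Pa/m
dP = 616213 * 7.8 / 1000 = 4806 kPa

4806 kPa


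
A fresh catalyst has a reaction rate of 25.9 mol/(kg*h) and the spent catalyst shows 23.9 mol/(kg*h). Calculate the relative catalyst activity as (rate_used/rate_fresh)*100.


Activity (%) = (rate_used / rate_fresh) * 100
rate_used = 23.9, rate_fresh = 25.9
= (23.9 / 25.9) * 100
= 0.9228 * 100 = 92.28

92.28 %


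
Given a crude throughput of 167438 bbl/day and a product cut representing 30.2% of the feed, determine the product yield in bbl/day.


Crude throughput = 167438 bbl/day
Fraction yield = 30.2%
yield = throughput * fraction / 100
yield = 167438 * 30.2 / 100 = 50566.276

50566.276 bbl/day


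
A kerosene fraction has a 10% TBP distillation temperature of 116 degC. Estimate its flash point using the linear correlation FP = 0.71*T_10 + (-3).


FP = 0.71 * 116 + (-3) = 79.36

79.36 degC


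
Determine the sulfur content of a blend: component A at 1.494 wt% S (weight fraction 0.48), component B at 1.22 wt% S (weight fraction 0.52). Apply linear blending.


Linear sulfur blending: S_blend = x1*S1 + x2*S2
Contribution 1: 0.48 * 1.494 = 0.71712 wt%
Contribution 2: 0.52 * 1.22 = 0.6344 wt%
S_blend = 0.71712 + 0.6344 = 1.35152

1.35152 wt%


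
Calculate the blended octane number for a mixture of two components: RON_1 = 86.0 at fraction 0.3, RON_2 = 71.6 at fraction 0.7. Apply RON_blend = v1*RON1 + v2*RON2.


Linear blending: RON_blend = sum(vi * RONi)
Contribution 1: 0.3 * 86.0 = 25.8
Contribution 2: 0.7 * 71.6 = 50.12
RON_blend = 25.8 + 50.12 = 75.92

75.92


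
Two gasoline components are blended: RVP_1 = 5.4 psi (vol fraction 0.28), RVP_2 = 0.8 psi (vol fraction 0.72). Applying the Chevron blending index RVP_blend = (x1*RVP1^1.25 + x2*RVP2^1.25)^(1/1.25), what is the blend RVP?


Chevron index: RVP_blend = (sum xi*RVPi^1.25)^(1/1.25)
RVP^1.25 terms: 0.28 * 5.4^1.25 + 0.72 * 0.8^1.25 = 2.84964
RVP_blend = 2.84964^(1/1.25) = 2.311

2.311 psi


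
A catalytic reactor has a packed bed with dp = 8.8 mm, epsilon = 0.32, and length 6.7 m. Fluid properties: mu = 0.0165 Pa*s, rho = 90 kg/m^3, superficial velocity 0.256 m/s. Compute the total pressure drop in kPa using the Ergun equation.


dp = 8.8 mm = 0.0088 m
Viscous term = 150*0.0165*0.256*(1-0.32)^2 / (0.0088^2*0.32^3) = 115456
Inertial term = 1.75*90*0.256^2*(1-0.32) / (0.0088*0.32^3) = 24340.9
dP/L = 115456 + 24340.9 = 139797 Pa/m
dP = 139797 * 6.7 / 1000 = 936.6 kPa

936.6 kPa


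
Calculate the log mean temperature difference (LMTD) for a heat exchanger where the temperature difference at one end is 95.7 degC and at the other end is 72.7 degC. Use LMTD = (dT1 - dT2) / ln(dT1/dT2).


LMTD = (dT1 - dT2) / ln(dT1/dT2)
= (95.7 - 72.7) / ln(95.7 / 72.7) = 23 / 0.274877 = 83.67

83.67 degC


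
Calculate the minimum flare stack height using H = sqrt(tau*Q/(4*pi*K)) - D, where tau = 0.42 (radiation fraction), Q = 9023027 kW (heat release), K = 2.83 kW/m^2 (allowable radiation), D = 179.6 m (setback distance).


tau*Q/(4*pi*K) = 0.42 * 9023027 / (4 * pi * 2.83) = 106563
sqrt(106563) = 326.44
H = 326.44 - 179.6 = 146.8

146.8 m


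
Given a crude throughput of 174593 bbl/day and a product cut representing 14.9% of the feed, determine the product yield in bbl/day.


Crude throughput = 174593 bbl/day
Fraction yield = 14.9%
yield = throughput * fraction / 100
yield = 174593 * 14.9 / 100 = 26014.357

26014.357 bbl/day


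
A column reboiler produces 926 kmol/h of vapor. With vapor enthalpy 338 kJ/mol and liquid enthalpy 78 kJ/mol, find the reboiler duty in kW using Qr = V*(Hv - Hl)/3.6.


Qr = 926 * (338 - 78) / 3.6 = 926 * 260 / 3.6 = 66880

66880 kW


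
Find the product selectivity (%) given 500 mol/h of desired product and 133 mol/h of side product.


Selectivity = desired / (desired + undesired) * 100
Total products = 500 + 133 = 633 mol/h
S = 500 / 633 * 100
= 0.7899 * 100
= 78.99 %

78.99 %


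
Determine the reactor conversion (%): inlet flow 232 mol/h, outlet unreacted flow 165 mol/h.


X = (F_in - F_out) / F_in * 100
Moles reacted = 232 - 165 = 67
X = 67 / 232 * 100
= 0.2888 * 100
= 28.88 %

28.88 %


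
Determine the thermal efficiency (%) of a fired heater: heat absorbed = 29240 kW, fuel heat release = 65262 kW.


Furnace efficiency = Q_absorbed / Q_fuel * 100
= 29240 / 65262 * 100 = 44.80

44.80 %


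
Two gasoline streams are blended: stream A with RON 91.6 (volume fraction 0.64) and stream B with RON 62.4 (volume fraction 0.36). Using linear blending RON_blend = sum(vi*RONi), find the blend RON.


Linear blending: RON_blend = sum(vi * RONi)
Contribution 1: 0.64 * 91.6 = 58.624
Contribution 2: 0.36 * 62.4 = 22.464
RON_blend = 58.624 + 22.464 = 81.088

81.088


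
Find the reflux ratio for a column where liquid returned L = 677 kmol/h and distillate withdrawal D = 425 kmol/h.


Reflux ratio definition: R = L / D (liquid returned / distillate withdrawn)
L = 677 kmol/h, D = 425 kmol/h
R = 677 / 425 = 1.593

1.593


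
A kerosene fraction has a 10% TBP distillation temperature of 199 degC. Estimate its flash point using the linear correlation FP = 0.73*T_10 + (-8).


FP = 0.73 * 199 + (-8) = 137.27

137.27 degC


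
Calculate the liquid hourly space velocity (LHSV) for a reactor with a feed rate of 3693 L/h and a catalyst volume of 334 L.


LHSV = volumetric feed rate / catalyst volume
= 3693 L/h / 334 L
= 11.06 h^-1

11.06 h^-1


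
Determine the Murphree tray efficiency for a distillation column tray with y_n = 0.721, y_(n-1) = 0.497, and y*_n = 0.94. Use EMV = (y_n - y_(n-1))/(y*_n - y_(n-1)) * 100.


Murphree vapor efficiency: EMV = (y_n - y_(n-1)) / (y*_n - y_(n-1)) * 100
EMV = (0.721 - 0.497) / (0.94 - 0.497) * 100 = 0.224 / 0.443 * 100 = 50.56

50.56 %


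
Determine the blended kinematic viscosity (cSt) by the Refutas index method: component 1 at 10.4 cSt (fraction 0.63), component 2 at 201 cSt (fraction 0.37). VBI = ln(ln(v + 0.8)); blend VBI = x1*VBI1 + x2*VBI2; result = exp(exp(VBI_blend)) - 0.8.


Refutas method: VBN_i = 14.534*ln(ln(visc_i + 0.8)) + 10.975, blended linearly by mass fraction; since VBN is linear in VBI_i = ln(ln(visc_i + 0.8)) and the fractions sum to 1, blend VBI directly: visc = exp(exp(VBI_blend)) - 0.8
VBI_1 = ln(ln(10.4 + 0.8)) = 0.882078
VBI_2 = ln(ln(201 + 0.8)) = 1.66908
VBI_blend = 0.63 * 0.882078 + 0.37 * 1.66908 = 1.17327
visc_blend = exp(exp(1.17327)) - 0.8 = 24.54

24.54 cSt


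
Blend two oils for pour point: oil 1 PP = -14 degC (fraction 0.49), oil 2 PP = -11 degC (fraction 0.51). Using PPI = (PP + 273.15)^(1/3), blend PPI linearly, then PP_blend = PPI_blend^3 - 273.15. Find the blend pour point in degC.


PPI_1 = (-14 + 273.15)^(1/3) = 6.375541
PPI_2 = (-11 + 273.15)^(1/3) = 6.400049
PPI_blend = 0.49 * 6.375541 + 0.51 * 6.400049 = 6.38804
PP_blend = 6.38804^3 - 273.15 = 260.6771 - 273.15 = -12.47

-12.47 degC


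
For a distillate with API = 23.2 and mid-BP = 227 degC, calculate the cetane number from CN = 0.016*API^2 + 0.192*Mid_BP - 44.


CN = 0.016 * 23.2^2 + 0.192 * 227 - 44
CN = 8.61184 + 43.584 - 44 = 8.19584

8.19584


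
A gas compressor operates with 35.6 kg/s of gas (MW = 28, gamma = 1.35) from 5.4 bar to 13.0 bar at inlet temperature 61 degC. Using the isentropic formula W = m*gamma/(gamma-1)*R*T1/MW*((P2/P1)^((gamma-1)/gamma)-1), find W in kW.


Isentropic work: W = m*(gamma/(gamma-1))*(R*T1/MW)*((P2/P1)^((gamma-1)/gamma) - 1)
T1 = 61 + 273.15 = 334.15 K
Pressure ratio = 13.0 / 5.4 = 2.40741
Exponent = (1.35 - 1)/1.35 = 0.259259
(P2/P1)^exp - 1 = 2.40741^0.259259 - 1 = 0.255799
W = 35.6 * 1.35 / 0.35 * 8.314 * 334.15 / 28 * 0.255799 = 3485

3485 kW


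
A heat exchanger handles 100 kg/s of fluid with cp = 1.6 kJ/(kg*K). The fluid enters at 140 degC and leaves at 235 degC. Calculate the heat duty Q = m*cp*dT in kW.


Q = m_dot * cp * delta_T
delta_T = 235 - 140 = 95 K
Q = 100 * 1.6 * 95
= 160 * 95
= 15200 kW

15200 kW


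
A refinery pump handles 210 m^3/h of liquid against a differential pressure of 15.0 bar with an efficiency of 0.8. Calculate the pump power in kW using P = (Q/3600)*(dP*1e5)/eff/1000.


Q = 210 / 3600 = 0.0583333 m^3/s
P = 0.0583333 * (15.0 * 1e5) / 0.8 / 1000 = 109.4

109.4 kW


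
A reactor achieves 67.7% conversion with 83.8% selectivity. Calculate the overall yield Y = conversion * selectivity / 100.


Overall yield = conversion (%) * selectivity (%) / 100
Conversion = 67.7%, Selectivity = 83.8%
Y = 67.7 * 83.8 / 100
= 56.7326 %

56.7326 %


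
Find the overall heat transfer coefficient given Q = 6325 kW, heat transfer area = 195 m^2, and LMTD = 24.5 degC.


From Q = U*A*LMTD, U = Q / (A * LMTD)
U = 6325 / (195 * 24.5) = 6325 / 4777.5 = 1.324

1.324 kW/(m^2*K)


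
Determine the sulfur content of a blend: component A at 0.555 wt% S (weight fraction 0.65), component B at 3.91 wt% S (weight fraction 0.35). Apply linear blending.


Linear sulfur blending: S_blend = x1*S1 + x2*S2
Contribution 1: 0.65 * 0.555 = 0.36075 wt%
Contribution 2: 0.35 * 3.91 = 1.3685 wt%
S_blend = 0.36075 + 1.3685 = 1.72925

1.72925 wt%


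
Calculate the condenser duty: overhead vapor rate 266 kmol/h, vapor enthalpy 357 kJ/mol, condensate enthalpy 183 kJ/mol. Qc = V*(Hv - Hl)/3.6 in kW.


Qc = 266 * (357 - 183) / 3.6 = 266 * 174 / 3.6 = 12860

12860 kW


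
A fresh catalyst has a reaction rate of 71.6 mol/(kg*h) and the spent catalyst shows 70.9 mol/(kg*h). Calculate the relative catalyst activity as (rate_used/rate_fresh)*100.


Activity (%) = (rate_used / rate_fresh) * 100
rate_used = 70.9, rate_fresh = 71.6
= (70.9 / 71.6) * 100
= 0.9902 * 100 = 99.02

99.02 %


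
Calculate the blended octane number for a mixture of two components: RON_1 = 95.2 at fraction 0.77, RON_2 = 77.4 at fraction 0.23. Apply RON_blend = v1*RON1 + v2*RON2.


Linear blending: RON_blend = sum(vi * RONi)
Contribution 1: 0.77 * 95.2 = 73.304
Contribution 2: 0.23 * 77.4 = 17.802
RON_blend = 73.304 + 17.802 = 91.106

91.106


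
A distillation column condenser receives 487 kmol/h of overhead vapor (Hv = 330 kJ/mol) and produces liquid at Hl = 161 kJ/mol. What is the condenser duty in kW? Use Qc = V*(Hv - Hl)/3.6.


Qc = 487 * (330 - 161) / 3.6 = 487 * 169 / 3.6 = 22860

22860 kW


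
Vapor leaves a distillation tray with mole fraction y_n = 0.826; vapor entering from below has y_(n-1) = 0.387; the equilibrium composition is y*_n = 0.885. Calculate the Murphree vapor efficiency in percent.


Murphree vapor efficiency: EMV = (y_n - y_(n-1)) / (y*_n - y_(n-1)) * 100
EMV = (0.826 - 0.387) / (0.885 - 0.387) * 100 = 0.439 / 0.498 * 100 = 88.15

88.15 %


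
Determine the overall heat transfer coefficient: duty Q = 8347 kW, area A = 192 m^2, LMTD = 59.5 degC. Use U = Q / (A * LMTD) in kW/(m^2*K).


From Q = U*A*LMTD, U = Q / (A * LMTD)
U = 8347 / (192 * 59.5) = 8347 / 11424 = 0.7307

0.7307 kW/(m^2*K)


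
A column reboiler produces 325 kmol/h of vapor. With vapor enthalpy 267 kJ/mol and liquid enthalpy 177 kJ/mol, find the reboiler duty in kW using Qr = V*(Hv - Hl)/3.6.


Qr = 325 * (267 - 177) / 3.6 = 325 * 90 / 3.6 = 8125

8125 kW


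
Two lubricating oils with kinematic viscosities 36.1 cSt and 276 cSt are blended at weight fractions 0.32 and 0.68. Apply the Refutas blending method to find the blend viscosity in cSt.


Refutas method: VBN_i = 14.534*ln(ln(visc_i + 0.8)) + 10.975, blended linearly by mass fraction; since VBN is linear in VBI_i = ln(ln(visc_i + 0.8)) and the fractions sum to 1, blend VBI directly: visc = exp(exp(VBI_blend)) - 0.8
VBI_1 = ln(ln(36.1 + 0.8)) = 1.28321
VBI_2 = ln(ln(276 + 0.8)) = 1.72692
VBI_blend = 0.32 * 1.28321 + 0.68 * 1.72692 = 1.58493
visc_blend = exp(exp(1.58493)) - 0.8 = 130.7

130.7 cSt


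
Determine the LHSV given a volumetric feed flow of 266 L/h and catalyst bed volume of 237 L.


LHSV = volumetric feed rate / catalyst volume
= 266 L/h / 237 L
= 1.122 h^-1

1.122 h^-1


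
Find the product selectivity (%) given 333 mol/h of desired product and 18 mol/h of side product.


Selectivity = desired / (desired + undesired) * 100
Total products = 333 + 18 = 351 mol/h
S = 333 / 351 * 100
= 0.9487 * 100
= 94.87 %

94.87 %


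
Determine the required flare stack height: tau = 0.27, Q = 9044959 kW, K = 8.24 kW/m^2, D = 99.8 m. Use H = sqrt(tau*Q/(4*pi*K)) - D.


tau*Q/(4*pi*K) = 0.27 * 9044959 / (4 * pi * 8.24) = 23584.9
sqrt(23584.9) = 153.574
H = 153.574 - 99.8 = 53.77

53.77 m


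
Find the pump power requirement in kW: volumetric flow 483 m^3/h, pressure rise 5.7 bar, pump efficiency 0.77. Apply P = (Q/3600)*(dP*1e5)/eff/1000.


Q = 483 / 3600 = 0.134167 m^3/s
P = 0.134167 * (5.7 * 1e5) / 0.77 / 1000 = 99.32

99.32 kW


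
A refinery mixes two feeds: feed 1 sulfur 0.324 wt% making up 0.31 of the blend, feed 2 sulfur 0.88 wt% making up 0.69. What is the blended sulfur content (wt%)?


Linear sulfur blending: S_blend = x1*S1 + x2*S2
Contribution 1: 0.31 * 0.324 = 0.10044 wt%
Contribution 2: 0.69 * 0.88 = 0.6072 wt%
S_blend = 0.10044 + 0.6072 = 0.70764

0.70764 wt%


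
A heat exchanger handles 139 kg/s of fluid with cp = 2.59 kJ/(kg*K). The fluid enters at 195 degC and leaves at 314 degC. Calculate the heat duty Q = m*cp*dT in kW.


Q = m_dot * cp * delta_T
delta_T = 314 - 195 = 119 K
Q = 139 * 2.59 * 119
= 360.01 * 119
= 42841.19 kW

42841.19 kW


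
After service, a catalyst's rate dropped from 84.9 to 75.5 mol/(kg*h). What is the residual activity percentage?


Activity (%) = (rate_used / rate_fresh) * 100
rate_used = 75.5, rate_fresh = 84.9
= (75.5 / 84.9) * 100
= 0.8893 * 100 = 88.93

88.93 %


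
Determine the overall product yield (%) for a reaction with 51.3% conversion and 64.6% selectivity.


Overall yield = conversion (%) * selectivity (%) / 100
Conversion = 51.3%, Selectivity = 64.6%
Y = 51.3 * 64.6 / 100
= 33.1398 %

33.1398 %


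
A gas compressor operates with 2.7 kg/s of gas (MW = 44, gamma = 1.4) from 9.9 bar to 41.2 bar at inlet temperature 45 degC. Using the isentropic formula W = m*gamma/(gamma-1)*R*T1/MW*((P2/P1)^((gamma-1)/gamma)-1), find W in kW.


Isentropic work: W = m*(gamma/(gamma-1))*(R*T1/MW)*((P2/P1)^((gamma-1)/gamma) - 1)
T1 = 45 + 273.15 = 318.15 K
Pressure ratio = 41.2 / 9.9 = 4.16162
Exponent = (1.4 - 1)/1.4 = 0.285714
(P2/P1)^exp - 1 = 4.16162^0.285714 - 1 = 0.502906
W = 2.7 * 1.4 / 0.4 * 8.314 * 318.15 / 44 * 0.502906 = 285.7

285.7 kW


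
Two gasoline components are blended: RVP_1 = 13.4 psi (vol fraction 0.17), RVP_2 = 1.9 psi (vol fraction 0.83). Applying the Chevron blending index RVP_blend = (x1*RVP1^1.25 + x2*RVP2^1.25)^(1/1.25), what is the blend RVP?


Chevron index: RVP_blend = (sum xi*RVPi^1.25)^(1/1.25)
RVP^1.25 terms: 0.17 * 13.4^1.25 + 0.83 * 1.9^1.25 = 6.20991
RVP_blend = 6.20991^(1/1.25) = 4.310

4.310 psi


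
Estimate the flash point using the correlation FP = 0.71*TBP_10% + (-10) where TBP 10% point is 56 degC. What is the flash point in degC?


FP = 0.71 * 56 + (-10) = 29.76

29.76 degC


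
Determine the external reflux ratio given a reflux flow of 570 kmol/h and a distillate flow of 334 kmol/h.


Reflux ratio definition: R = L / D (liquid returned / distillate withdrawn)
L = 570 kmol/h, D = 334 kmol/h
R = 570 / 334 = 1.707

1.707


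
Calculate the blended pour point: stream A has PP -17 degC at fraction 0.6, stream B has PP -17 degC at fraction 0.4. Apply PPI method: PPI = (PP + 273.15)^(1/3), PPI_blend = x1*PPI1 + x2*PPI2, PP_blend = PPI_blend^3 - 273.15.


PPI_1 = (-17 + 273.15)^(1/3) = 6.350844
PPI_2 = (-17 + 273.15)^(1/3) = 6.350844
PPI_blend = 0.6 * 6.350844 + 0.4 * 6.350844 = 6.350844
PP_blend = 6.350844^3 - 273.15 = 256.15 - 273.15 = -17

-17 degC


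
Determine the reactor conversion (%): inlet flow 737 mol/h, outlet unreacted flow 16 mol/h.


X = (F_in - F_out) / F_in * 100
Moles reacted = 737 - 16 = 721
X = 721 / 737 * 100
= 0.9783 * 100
= 97.83 %

97.83 %


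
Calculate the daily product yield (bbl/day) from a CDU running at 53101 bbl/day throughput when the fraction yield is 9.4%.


Crude throughput = 53101 bbl/day
Fraction yield = 9.4%
yield = throughput * fraction / 100
yield = 53101 * 9.4 / 100 = 4991.494

4991.494 bbl/day


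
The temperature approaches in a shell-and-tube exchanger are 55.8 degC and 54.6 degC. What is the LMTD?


LMTD = (dT1 - dT2) / ln(dT1/dT2)
= (55.8 - 54.6) / ln(55.8 / 54.6) = 1.2 / 0.02174 = 55.20

55.20 degC


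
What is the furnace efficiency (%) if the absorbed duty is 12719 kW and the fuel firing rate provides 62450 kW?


Furnace efficiency = Q_absorbed / Q_fuel * 100
= 12719 / 62450 * 100 = 20.37

20.37 %


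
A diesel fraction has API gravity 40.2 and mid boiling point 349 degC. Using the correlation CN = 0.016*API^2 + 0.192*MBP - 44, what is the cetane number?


CN = 0.016 * 40.2^2 + 0.192 * 349 - 44
CN = 25.85664 + 67.008 - 44 = 48.86464

48.86464


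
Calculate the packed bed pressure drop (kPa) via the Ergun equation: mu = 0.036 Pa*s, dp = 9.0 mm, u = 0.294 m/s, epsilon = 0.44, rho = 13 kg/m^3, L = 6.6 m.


dp = 9.0 mm = 0.009 m
Viscous term = 150*0.036*0.294*(1-0.44)^2 / (0.009^2*0.44^3) = 72156.3
Inertial term = 1.75*13*0.294^2*(1-0.44) / (0.009*0.44^3) = 1436.36
dP/L = 72156.3 + 1436.36 = 73592.7 Pa/m
dP = 73592.7 * 6.6 / 1000 = 485.7 kPa

485.7 kPa


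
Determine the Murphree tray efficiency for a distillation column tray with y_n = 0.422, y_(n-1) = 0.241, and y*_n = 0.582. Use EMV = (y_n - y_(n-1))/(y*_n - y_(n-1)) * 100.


Murphree vapor efficiency: EMV = (y_n - y_(n-1)) / (y*_n - y_(n-1)) * 100
EMV = (0.422 - 0.241) / (0.582 - 0.241) * 100 = 0.181 / 0.341 * 100 = 53.08

53.08 %


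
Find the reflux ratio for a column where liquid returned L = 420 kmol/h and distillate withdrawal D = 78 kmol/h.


Reflux ratio definition: R = L / D (liquid returned / distillate withdrawn)
L = 420 kmol/h, D = 78 kmol/h
R = 420 / 78 = 5.385

5.385


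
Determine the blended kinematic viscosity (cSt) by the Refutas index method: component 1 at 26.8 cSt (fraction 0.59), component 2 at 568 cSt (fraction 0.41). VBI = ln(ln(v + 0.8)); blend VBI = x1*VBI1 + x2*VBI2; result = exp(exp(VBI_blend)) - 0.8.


Refutas method: VBN_i = 14.534*ln(ln(visc_i + 0.8)) + 10.975, blended linearly by mass fraction; since VBN is linear in VBI_i = ln(ln(visc_i + 0.8)) and the fractions sum to 1, blend VBI directly: visc = exp(exp(VBI_blend)) - 0.8
VBI_1 = ln(ln(26.8 + 0.8)) = 1.19931
VBI_2 = ln(ln(568 + 0.8)) = 1.84744
VBI_blend = 0.59 * 1.19931 + 0.41 * 1.84744 = 1.46504
visc_blend = exp(exp(1.46504)) - 0.8 = 74.97

74.97 cSt


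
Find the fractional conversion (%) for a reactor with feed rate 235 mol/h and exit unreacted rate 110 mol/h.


X = (F_in - F_out) / F_in * 100
Moles reacted = 235 - 110 = 125
X = 125 / 235 * 100
= 0.5319 * 100
= 53.19 %

53.19 %


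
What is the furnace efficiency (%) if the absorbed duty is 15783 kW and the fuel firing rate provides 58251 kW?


Furnace efficiency = Q_absorbed / Q_fuel * 100
= 15783 / 58251 * 100 = 27.09

27.09 %


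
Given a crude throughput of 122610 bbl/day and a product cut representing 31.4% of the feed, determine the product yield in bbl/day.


Crude throughput = 122610 bbl/day
Fraction yield = 31.4%
yield = throughput * fraction / 100
yield = 122610 * 31.4 / 100 = 38499.54

38499.54 bbl/day


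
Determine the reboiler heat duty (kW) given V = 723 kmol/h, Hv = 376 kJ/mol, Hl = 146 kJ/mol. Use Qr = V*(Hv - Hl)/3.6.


Qr = 723 * (376 - 146) / 3.6 = 723 * 230 / 3.6 = 46190

46190 kW


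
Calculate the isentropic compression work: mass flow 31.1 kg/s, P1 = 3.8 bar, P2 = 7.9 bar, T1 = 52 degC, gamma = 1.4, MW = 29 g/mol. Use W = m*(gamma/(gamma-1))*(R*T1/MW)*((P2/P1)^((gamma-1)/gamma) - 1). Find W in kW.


Isentropic work: W = m*(gamma/(gamma-1))*(R*T1/MW)*((P2/P1)^((gamma-1)/gamma) - 1)
T1 = 52 + 273.15 = 325.15 K
Pressure ratio = 7.9 / 3.8 = 2.07895
Exponent = (1.4 - 1)/1.4 = 0.285714
(P2/P1)^exp - 1 = 2.07895^0.285714 - 1 = 0.232573
W = 31.1 * 1.4 / 0.4 * 8.314 * 325.15 / 29 * 0.232573 = 2360

2360 kW


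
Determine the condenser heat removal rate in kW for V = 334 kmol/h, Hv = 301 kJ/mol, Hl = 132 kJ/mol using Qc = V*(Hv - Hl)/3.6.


Qc = 334 * (301 - 132) / 3.6 = 334 * 169 / 3.6 = 15680

15680 kW


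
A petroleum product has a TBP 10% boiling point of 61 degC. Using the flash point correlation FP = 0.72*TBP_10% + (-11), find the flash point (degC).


FP = 0.72 * 61 + (-11) = 32.92

32.92 degC


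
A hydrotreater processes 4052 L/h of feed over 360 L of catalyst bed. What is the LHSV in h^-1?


LHSV = volumetric feed rate / catalyst volume
= 4052 L/h / 360 L
= 11.26 h^-1

11.26 h^-1


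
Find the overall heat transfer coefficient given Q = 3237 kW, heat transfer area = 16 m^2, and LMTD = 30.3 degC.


From Q = U*A*LMTD, U = Q / (A * LMTD)
U = 3237 / (16 * 30.3) = 3237 / 484.8 = 6.677

6.677 kW/(m^2*K)


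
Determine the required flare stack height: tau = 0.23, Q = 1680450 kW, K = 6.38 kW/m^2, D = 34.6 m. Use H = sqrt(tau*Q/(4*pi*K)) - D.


tau*Q/(4*pi*K) = 0.23 * 1680450 / (4 * pi * 6.38) = 4820.84
sqrt(4820.84) = 69.4323
H = 69.4323 - 34.6 = 34.83

34.83 m


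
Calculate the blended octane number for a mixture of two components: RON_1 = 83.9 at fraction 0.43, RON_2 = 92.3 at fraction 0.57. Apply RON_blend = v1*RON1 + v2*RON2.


Linear blending: RON_blend = sum(vi * RONi)
Contribution 1: 0.43 * 83.9 = 36.077
Contribution 2: 0.57 * 92.3 = 52.611
RON_blend = 36.077 + 52.611 = 88.688

88.688


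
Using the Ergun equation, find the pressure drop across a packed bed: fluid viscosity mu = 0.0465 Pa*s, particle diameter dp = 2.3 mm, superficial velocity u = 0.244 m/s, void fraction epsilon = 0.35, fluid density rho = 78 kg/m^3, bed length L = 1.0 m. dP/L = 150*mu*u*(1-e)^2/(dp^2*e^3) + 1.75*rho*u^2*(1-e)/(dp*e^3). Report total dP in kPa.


dp = 2.3 mm = 0.0023 m
Viscous term = 150*0.0465*0.244*(1-0.35)^2 / (0.0023^2*0.35^3) = 3170300
Inertial term = 1.75*78*0.244^2*(1-0.35) / (0.0023*0.35^3) = 53566.6
dP/L = 3170300 + 53566.6 = 3223870 Pa/m
dP = 3223870 * 1.0 / 1000 = 3224 kPa

3224 kPa


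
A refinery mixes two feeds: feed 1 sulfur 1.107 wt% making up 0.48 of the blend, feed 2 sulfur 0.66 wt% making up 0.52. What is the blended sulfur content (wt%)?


Linear sulfur blending: S_blend = x1*S1 + x2*S2
Contribution 1: 0.48 * 1.107 = 0.53136 wt%
Contribution 2: 0.52 * 0.66 = 0.3432 wt%
S_blend = 0.53136 + 0.3432 = 0.87456

0.87456 wt%


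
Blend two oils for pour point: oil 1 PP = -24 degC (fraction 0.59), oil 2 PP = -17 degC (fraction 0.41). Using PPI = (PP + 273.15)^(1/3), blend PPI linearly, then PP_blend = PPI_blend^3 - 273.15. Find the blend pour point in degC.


PPI_1 = (-24 + 273.15)^(1/3) = 6.292458
PPI_2 = (-17 + 273.15)^(1/3) = 6.350844
PPI_blend = 0.59 * 6.292458 + 0.41 * 6.350844 = 6.316396
PP_blend = 6.316396^3 - 273.15 = 252.0044 - 273.15 = -21.15

-21.15 degC


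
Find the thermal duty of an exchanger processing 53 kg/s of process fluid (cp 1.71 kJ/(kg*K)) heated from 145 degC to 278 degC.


Q = m_dot * cp * delta_T
delta_T = 278 - 145 = 133 K
Q = 53 * 1.71 * 133
= 90.63 * 133
= 12053.79 kW

12053.79 kW


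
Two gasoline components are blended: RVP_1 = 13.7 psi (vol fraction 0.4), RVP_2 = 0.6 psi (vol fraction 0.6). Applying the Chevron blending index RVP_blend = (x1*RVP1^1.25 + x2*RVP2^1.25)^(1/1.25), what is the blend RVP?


Chevron index: RVP_blend = (sum xi*RVPi^1.25)^(1/1.25)
RVP^1.25 terms: 0.4 * 13.7^1.25 + 0.6 * 0.6^1.25 = 10.8598
RVP_blend = 10.8598^(1/1.25) = 6.740

6.740 psi


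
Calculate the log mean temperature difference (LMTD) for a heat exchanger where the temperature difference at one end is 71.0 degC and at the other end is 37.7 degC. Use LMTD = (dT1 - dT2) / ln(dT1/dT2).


LMTD = (dT1 - dT2) / ln(dT1/dT2)
= (71.0 - 37.7) / ln(71.0 / 37.7) = 33.3 / 0.63302 = 52.60

52.60 degC


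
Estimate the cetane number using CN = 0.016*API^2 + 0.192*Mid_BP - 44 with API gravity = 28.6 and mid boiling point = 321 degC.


CN = 0.016 * 28.6^2 + 0.192 * 321 - 44
CN = 13.08736 + 61.632 - 44 = 30.71936

30.71936


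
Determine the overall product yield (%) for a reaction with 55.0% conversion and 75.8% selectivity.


Overall yield = conversion (%) * selectivity (%) / 100
Conversion = 55.0%, Selectivity = 75.8%
Y = 55.0 * 75.8 / 100
= 41.69 %

41.69 %


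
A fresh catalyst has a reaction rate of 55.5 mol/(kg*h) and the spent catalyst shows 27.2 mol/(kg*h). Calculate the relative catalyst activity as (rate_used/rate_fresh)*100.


Activity (%) = (rate_used / rate_fresh) * 100
rate_used = 27.2, rate_fresh = 55.5
= (27.2 / 55.5) * 100
= 0.4901 * 100 = 49.01

49.01 %


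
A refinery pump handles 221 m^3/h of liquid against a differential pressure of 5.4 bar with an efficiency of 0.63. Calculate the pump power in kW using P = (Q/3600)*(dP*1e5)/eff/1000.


Q = 221 / 3600 = 0.0613889 m^3/s
P = 0.0613889 * (5.4 * 1e5) / 0.63 / 1000 = 52.62

52.62 kW


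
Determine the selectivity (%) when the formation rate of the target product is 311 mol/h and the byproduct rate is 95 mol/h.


Selectivity = desired / (desired + undesired) * 100
Total products = 311 + 95 = 406 mol/h
S = 311 / 406 * 100
= 0.7660 * 100
= 76.60 %

76.60 %


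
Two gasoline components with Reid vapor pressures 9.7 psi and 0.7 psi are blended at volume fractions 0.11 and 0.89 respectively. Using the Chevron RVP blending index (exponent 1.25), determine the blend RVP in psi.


Chevron index: RVP_blend = (sum xi*RVPi^1.25)^(1/1.25)
RVP^1.25 terms: 0.11 * 9.7^1.25 + 0.89 * 0.7^1.25 = 2.45288
RVP_blend = 2.45288^(1/1.25) = 2.050

2.050 psi


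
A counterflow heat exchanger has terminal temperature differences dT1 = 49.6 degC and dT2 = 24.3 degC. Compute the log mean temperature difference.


LMTD = (dT1 - dT2) / ln(dT1/dT2)
= (49.6 - 24.3) / ln(49.6 / 24.3) = 25.3 / 0.713514 = 35.46

35.46 degC


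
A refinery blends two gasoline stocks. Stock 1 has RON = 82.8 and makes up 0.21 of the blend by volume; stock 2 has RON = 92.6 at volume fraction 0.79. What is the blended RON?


Linear blending: RON_blend = sum(vi * RONi)
Contribution 1: 0.21 * 82.8 = 17.388
Contribution 2: 0.79 * 92.6 = 73.154
RON_blend = 17.388 + 73.154 = 90.542

90.542


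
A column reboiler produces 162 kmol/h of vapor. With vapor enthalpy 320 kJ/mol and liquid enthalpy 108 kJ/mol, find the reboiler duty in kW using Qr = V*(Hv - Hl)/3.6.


Qr = 162 * (320 - 108) / 3.6 = 162 * 212 / 3.6 = 9540

9540 kW


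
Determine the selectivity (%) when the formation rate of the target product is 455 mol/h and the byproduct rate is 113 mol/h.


Selectivity = desired / (desired + undesired) * 100
Total products = 455 + 113 = 568 mol/h
S = 455 / 568 * 100
= 0.8011 * 100
= 80.11 %

80.11 %


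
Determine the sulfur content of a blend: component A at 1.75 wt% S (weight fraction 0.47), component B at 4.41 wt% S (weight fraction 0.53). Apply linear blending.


Linear sulfur blending: S_blend = x1*S1 + x2*S2
Contribution 1: 0.47 * 1.75 = 0.8225 wt%
Contribution 2: 0.53 * 4.41 = 2.3373 wt%
S_blend = 0.8225 + 2.3373 = 3.1598

3.1598 wt%


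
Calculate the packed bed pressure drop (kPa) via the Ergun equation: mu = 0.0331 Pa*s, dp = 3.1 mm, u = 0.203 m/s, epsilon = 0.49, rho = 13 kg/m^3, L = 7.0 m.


dp = 3.1 mm = 0.0031 m
Viscous term = 150*0.0331*0.203*(1-0.49)^2 / (0.0031^2*0.49^3) = 231870
Inertial term = 1.75*13*0.203^2*(1-0.49) / (0.0031*0.49^3) = 1310.97
dP/L = 231870 + 1310.97 = 233181 Pa/m
dP = 233181 * 7.0 / 1000 = 1632 kPa

1632 kPa


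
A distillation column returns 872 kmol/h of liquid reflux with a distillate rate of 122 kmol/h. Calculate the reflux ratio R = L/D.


Reflux ratio definition: R = L / D (liquid returned / distillate withdrawn)
L = 872 kmol/h, D = 122 kmol/h
R = 872 / 122 = 7.148

7.148


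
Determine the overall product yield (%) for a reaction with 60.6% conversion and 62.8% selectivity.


Overall yield = conversion (%) * selectivity (%) / 100
Conversion = 60.6%, Selectivity = 62.8%
Y = 60.6 * 62.8 / 100
= 38.0568 %

38.0568 %


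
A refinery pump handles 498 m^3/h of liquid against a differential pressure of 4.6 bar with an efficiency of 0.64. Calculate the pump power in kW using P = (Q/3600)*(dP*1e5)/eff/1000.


Q = 498 / 3600 = 0.138333 m^3/s
P = 0.138333 * (4.6 * 1e5) / 0.64 / 1000 = 99.43

99.43 kW


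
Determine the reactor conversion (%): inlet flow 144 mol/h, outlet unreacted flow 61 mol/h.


X = (F_in - F_out) / F_in * 100
Moles reacted = 144 - 61 = 83
X = 83 / 144 * 100
= 0.5764 * 100
= 57.64 %

57.64 %


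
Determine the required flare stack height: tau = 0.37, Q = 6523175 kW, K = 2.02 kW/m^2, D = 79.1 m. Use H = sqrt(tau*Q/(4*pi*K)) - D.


tau*Q/(4*pi*K) = 0.37 * 6523175 / (4 * pi * 2.02) = 95082.3
sqrt(95082.3) = 308.354
H = 308.354 - 79.1 = 229.3

229.3 m


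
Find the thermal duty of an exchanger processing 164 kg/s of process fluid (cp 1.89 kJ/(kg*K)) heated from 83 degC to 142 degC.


Q = m_dot * cp * delta_T
delta_T = 142 - 83 = 59 K
Q = 164 * 1.89 * 59
= 309.96 * 59
= 18287.64 kW

18287.64 kW


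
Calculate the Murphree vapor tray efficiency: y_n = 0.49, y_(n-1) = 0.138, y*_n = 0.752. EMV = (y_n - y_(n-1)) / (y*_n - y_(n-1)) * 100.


Murphree vapor efficiency: EMV = (y_n - y_(n-1)) / (y*_n - y_(n-1)) * 100
EMV = (0.49 - 0.138) / (0.752 - 0.138) * 100 = 0.352 / 0.614 * 100 = 57.33

57.33 %


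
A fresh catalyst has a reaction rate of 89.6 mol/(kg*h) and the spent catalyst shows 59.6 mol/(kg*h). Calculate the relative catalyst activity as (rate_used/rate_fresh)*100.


Activity (%) = (rate_used / rate_fresh) * 100
rate_used = 59.6, rate_fresh = 89.6
= (59.6 / 89.6) * 100
= 0.6652 * 100 = 66.52

66.52 %


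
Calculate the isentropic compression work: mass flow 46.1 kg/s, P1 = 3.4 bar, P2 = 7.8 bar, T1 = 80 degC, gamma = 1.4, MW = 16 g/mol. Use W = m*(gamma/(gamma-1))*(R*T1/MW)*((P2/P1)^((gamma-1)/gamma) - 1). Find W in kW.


Isentropic work: W = m*(gamma/(gamma-1))*(R*T1/MW)*((P2/P1)^((gamma-1)/gamma) - 1)
T1 = 80 + 273.15 = 353.15 K
Pressure ratio = 7.8 / 3.4 = 2.29412
Exponent = (1.4 - 1)/1.4 = 0.285714
(P2/P1)^exp - 1 = 2.29412^0.285714 - 1 = 0.267748
W = 46.1 * 1.4 / 0.4 * 8.314 * 353.15 / 16 * 0.267748 = 7928

7928 kW


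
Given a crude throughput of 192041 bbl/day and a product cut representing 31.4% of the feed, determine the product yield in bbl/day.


Crude throughput = 192041 bbl/day
Fraction yield = 31.4%
yield = throughput * fraction / 100
yield = 192041 * 31.4 / 100 = 60300.874

60300.874 bbl/day


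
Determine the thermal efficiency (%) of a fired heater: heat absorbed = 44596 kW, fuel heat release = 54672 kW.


Furnace efficiency = Q_absorbed / Q_fuel * 100
= 44596 / 54672 * 100 = 81.57

81.57 %


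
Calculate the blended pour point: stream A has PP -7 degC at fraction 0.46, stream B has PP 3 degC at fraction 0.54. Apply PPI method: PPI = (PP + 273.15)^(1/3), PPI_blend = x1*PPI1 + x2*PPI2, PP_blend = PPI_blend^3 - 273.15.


PPI_1 = (-7 + 273.15)^(1/3) = 6.432436
PPI_2 = (3 + 273.15)^(1/3) = 6.512009
PPI_blend = 0.46 * 6.432436 + 0.54 * 6.512009 = 6.475405
PP_blend = 6.475405^3 - 273.15 = 271.5194 - 273.15 = -1.63

-1.63 degC


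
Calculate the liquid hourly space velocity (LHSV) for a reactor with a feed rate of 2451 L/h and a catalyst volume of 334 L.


LHSV = volumetric feed rate / catalyst volume
= 2451 L/h / 334 L
= 7.338 h^-1

7.338 h^-1


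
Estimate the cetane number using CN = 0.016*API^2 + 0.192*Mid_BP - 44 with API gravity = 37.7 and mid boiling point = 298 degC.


CN = 0.016 * 37.7^2 + 0.192 * 298 - 44
CN = 22.74064 + 57.216 - 44 = 35.95664

35.95664


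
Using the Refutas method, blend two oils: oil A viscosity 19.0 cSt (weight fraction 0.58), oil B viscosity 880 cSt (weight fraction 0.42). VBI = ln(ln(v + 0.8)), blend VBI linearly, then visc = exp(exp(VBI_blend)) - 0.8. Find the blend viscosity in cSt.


Refutas method: VBN_i = 14.534*ln(ln(visc_i + 0.8)) + 10.975, blended linearly by mass fraction; since VBN is linear in VBI_i = ln(ln(visc_i + 0.8)) and the fractions sum to 1, blend VBI directly: visc = exp(exp(VBI_blend)) - 0.8
VBI_1 = ln(ln(19.0 + 0.8)) = 1.09383
VBI_2 = ln(ln(880 + 0.8)) = 1.9141
VBI_blend = 0.58 * 1.09383 + 0.42 * 1.9141 = 1.43834
visc_blend = exp(exp(1.43834)) - 0.8 = 66.81

66.81 cSt


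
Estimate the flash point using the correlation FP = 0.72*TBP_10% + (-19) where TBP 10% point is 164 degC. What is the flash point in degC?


FP = 0.72 * 164 + (-19) = 99.08

99.08 degC


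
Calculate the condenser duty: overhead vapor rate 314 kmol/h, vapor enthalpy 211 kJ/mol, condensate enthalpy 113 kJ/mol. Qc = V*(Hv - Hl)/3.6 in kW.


Qc = 314 * (211 - 113) / 3.6 = 314 * 98 / 3.6 = 8548

8548 kW


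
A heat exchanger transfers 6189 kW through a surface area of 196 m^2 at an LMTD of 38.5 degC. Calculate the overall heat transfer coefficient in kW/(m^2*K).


From Q = U*A*LMTD, U = Q / (A * LMTD)
U = 6189 / (196 * 38.5) = 6189 / 7546 = 0.8202

0.8202 kW/(m^2*K)


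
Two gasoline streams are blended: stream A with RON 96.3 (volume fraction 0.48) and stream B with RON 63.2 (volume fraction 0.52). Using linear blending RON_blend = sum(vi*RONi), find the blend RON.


Linear blending: RON_blend = sum(vi * RONi)
Contribution 1: 0.48 * 96.3 = 46.224
Contribution 2: 0.52 * 63.2 = 32.864
RON_blend = 46.224 + 32.864 = 79.088

79.088


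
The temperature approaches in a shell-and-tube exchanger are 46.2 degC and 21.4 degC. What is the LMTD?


LMTD = (dT1 - dT2) / ln(dT1/dT2)
= (46.2 - 21.4) / ln(46.2 / 21.4) = 24.8 / 0.769589 = 32.22

32.22 degC


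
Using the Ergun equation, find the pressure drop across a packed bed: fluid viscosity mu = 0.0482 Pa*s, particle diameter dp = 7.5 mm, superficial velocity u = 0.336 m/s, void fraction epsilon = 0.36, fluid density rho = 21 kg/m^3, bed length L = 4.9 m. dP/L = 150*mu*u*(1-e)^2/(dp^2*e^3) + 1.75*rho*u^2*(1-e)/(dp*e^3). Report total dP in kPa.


dp = 7.5 mm = 0.0075 m
Viscous term = 150*0.0482*0.336*(1-0.36)^2 / (0.0075^2*0.36^3) = 379147
Inertial term = 1.75*21*0.336^2*(1-0.36) / (0.0075*0.36^3) = 7588.35
dP/L = 379147 + 7588.35 = 386735 Pa/m
dP = 386735 * 4.9 / 1000 = 1895 kPa

1895 kPa


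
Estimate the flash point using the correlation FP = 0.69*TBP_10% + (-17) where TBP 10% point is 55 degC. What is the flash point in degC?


FP = 0.69 * 55 + (-17) = 20.95

20.95 degC


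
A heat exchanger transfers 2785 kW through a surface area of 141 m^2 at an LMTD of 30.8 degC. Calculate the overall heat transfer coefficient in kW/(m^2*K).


From Q = U*A*LMTD, U = Q / (A * LMTD)
U = 2785 / (141 * 30.8) = 2785 / 4342.8 = 0.6413

0.6413 kW/(m^2*K)


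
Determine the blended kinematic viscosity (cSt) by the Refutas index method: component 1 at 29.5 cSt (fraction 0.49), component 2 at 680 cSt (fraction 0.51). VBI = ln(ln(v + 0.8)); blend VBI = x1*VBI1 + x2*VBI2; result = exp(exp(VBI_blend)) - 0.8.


Refutas method: VBN_i = 14.534*ln(ln(visc_i + 0.8)) + 10.975, blended linearly by mass fraction; since VBN is linear in VBI_i = ln(ln(visc_i + 0.8)) and the fractions sum to 1, blend VBI directly: visc = exp(exp(VBI_blend)) - 0.8
VBI_1 = ln(ln(29.5 + 0.8)) = 1.22705
VBI_2 = ln(ln(680 + 0.8)) = 1.87538
VBI_blend = 0.49 * 1.22705 + 0.51 * 1.87538 = 1.5577
visc_blend = exp(exp(1.5577)) - 0.8 = 114.5

114.5 cSt


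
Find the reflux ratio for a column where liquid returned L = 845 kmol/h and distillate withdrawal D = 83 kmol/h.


Reflux ratio definition: R = L / D (liquid returned / distillate withdrawn)
L = 845 kmol/h, D = 83 kmol/h
R = 845 / 83 = 10.18

10.18


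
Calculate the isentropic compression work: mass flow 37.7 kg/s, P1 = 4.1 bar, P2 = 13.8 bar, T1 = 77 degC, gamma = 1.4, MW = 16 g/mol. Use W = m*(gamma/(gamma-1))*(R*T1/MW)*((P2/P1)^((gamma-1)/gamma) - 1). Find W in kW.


Isentropic work: W = m*(gamma/(gamma-1))*(R*T1/MW)*((P2/P1)^((gamma-1)/gamma) - 1)
T1 = 77 + 273.15 = 350.15 K
Pressure ratio = 13.8 / 4.1 = 3.36585
Exponent = (1.4 - 1)/1.4 = 0.285714
(P2/P1)^exp - 1 = 3.36585^0.285714 - 1 = 0.414485
W = 37.7 * 1.4 / 0.4 * 8.314 * 350.15 / 16 * 0.414485 = 9951

9951 kW


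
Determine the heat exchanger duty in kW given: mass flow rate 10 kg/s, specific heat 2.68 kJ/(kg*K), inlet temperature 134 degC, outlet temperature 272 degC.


Q = m_dot * cp * delta_T
delta_T = 272 - 134 = 138 K
Q = 10 * 2.68 * 138
= 26.8 * 138
= 3698.4 kW

3698.4 kW


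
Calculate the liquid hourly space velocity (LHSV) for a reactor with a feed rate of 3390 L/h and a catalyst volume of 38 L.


LHSV = volumetric feed rate / catalyst volume
= 3390 L/h / 38 L
= 89.21 h^-1

89.21 h^-1


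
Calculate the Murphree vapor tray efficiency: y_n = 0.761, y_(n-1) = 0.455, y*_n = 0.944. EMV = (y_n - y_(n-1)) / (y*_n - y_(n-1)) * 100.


Murphree vapor efficiency: EMV = (y_n - y_(n-1)) / (y*_n - y_(n-1)) * 100
EMV = (0.761 - 0.455) / (0.944 - 0.455) * 100 = 0.306 / 0.489 * 100 = 62.58

62.58 %
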